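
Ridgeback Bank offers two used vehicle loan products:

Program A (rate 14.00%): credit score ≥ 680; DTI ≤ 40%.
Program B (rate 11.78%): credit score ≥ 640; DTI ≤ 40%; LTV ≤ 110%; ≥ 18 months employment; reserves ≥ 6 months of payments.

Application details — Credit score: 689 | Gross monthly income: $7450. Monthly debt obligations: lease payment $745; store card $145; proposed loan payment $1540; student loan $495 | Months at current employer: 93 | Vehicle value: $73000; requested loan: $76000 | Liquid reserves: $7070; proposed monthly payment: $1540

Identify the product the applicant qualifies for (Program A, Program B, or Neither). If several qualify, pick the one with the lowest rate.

Program A

Total debts = (745 + 145 + 1,540 + 495) = 2,925; DTI = 2,925/7,450 = 39.3%.
LTV = 76,000/73,000 = 104.1%.
Reserves = 7,070/1,540 = 4.6 months.
Program A: score 689 ≥ 680; DTI 39.3% ≤ 40% → qualifies.
Program B: score 689 ≥ 640; DTI 39.3% ≤ 40%; LTV 104.1% ≤ 110%; employment 93 ≥ 18 mo; reserves 4.6 < 6 mo → does not qualify.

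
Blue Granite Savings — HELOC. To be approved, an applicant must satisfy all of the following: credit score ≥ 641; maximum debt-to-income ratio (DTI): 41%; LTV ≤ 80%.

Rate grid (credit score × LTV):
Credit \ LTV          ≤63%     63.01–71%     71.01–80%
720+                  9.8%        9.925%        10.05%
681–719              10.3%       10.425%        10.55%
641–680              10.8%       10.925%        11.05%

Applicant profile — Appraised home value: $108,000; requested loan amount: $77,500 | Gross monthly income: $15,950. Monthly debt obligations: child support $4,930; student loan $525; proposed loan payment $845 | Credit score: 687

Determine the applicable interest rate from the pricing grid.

Credit score 687 ≥ 641; Total monthly debts = (4,930 + 525 + 845) = 6,300. Debt-to-income = 6,300/15,950 = 39.5% — meets 41% limit
Loan-to-value = 77,500/108,000 = 71.8% — pass (80% max)
Row: 687 falls in 681–719. Column: 71.8% falls in 71.01–80%. Rate = 10.55%.

10.55%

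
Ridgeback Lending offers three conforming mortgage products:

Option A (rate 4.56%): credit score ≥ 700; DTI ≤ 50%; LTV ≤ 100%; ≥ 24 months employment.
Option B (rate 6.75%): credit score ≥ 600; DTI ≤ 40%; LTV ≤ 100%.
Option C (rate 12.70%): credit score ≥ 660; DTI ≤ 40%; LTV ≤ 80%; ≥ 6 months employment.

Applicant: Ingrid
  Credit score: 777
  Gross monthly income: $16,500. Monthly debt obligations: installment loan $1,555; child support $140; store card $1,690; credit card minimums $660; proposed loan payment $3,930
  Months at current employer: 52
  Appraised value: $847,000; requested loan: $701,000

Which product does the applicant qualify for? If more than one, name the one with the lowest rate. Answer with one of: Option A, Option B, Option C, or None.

Total debts = (1,555 + 140 + 1,690 + 660 + 3,930) = 7,975; DTI = 7,975/16,500 = 48.3%.
LTV = 701,000/847,000 = 82.8%.
Option A: score 777 ≥ 700; DTI 48.3% ≤ 50%; LTV 82.8% ≤ 100%; employment 52 ≥ 24 mo → qualifies.
Option B: score 777 ≥ 600; DTI 48.3% > 40%; LTV 82.8% ≤ 100% → does not qualify.
Option C: score 777 ≥ 660; DTI 48.3% > 40%; LTV 82.8% > 80%; employment 52 ≥ 6 mo → does not qualify.

Option A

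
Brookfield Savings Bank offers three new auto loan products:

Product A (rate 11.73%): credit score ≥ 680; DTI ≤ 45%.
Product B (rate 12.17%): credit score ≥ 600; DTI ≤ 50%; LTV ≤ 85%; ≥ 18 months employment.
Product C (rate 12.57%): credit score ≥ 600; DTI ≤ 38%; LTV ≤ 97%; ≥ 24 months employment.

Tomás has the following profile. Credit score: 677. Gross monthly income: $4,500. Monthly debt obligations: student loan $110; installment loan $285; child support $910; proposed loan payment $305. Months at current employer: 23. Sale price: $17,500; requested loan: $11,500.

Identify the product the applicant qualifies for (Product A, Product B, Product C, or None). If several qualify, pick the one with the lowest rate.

Total debts = (110 + 285 + 910 + 305) = 1,610; DTI = 1,610/4,500 = 35.8%.
LTV = 11,500/17,500 = 65.7%.
Product A: score 677 < 680; DTI 35.8% ≤ 45% → does not qualify.
Product B: score 677 ≥ 600; DTI 35.8% ≤ 50%; LTV 65.7% ≤ 85%; employment 23 ≥ 18 mo → qualifies.
Product C: score 677 ≥ 600; DTI 35.8% ≤ 38%; LTV 65.7% ≤ 97%; employment 23 < 24 mo → does not qualify.

Product B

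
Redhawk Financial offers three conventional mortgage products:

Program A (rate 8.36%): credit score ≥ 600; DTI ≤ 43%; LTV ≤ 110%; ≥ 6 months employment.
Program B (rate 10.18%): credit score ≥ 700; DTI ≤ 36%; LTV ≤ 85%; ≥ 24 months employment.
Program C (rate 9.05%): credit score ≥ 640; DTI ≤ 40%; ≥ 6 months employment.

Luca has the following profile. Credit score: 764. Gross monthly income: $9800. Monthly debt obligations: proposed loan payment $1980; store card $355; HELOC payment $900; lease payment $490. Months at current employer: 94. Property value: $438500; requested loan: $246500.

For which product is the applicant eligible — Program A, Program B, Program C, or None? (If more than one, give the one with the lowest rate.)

Program A

Total debts = (1,980 + 355 + 900 + 490) = 3,725; DTI = 3,725/9,800 = 38%.
LTV = 246,500/438,500 = 56.2%.
Program A: score 764 ≥ 600; DTI 38% ≤ 43%; LTV 56.2% ≤ 110%; employment 94 ≥ 6 mo → qualifies.
Program B: score 764 ≥ 700; DTI 38% > 36%; LTV 56.2% ≤ 85%; employment 94 ≥ 24 mo → does not qualify.
Program C: score 764 ≥ 640; DTI 38% ≤ 40%; employment 94 ≥ 6 mo → qualifies.
Qualifying: Program A, Program C. Lowest rate is 8.36% → Program A.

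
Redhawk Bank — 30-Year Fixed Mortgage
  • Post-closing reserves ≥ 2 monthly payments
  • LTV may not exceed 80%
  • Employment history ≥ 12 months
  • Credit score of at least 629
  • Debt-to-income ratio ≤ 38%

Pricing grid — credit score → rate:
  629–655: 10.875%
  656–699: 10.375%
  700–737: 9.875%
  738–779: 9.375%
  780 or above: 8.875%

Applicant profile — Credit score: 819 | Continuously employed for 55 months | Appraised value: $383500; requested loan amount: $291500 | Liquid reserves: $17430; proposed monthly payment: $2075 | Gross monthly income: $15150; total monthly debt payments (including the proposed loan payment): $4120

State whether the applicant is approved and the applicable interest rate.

Credit score 819 ≥ 629 (meets minimum)
Loan-to-value = 291,500/383,500 = 76% — pass (80% max)
Debt-to-income = 4,120/15,150 = 27.2% — meets 38% limit
Liquid reserves cover 17,430/2,075 = 8.4 months — ≥ 2 required
Employment 55 ≥ 12 months
All requirements met. Score 819 falls in the 780 or above tier → 8.875%.

Approved at 8.875%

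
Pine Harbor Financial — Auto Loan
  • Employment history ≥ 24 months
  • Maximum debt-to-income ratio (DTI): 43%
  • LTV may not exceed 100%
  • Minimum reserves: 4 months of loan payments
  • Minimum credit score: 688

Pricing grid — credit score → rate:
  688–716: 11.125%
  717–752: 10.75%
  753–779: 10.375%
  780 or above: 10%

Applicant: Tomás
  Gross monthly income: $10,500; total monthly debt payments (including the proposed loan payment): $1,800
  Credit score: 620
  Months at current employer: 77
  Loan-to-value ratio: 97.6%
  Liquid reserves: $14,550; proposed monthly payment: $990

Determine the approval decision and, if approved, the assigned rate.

Credit score 620 < 688 (below minimum)
DTI = 1,800/10,500 = 17.1% ≤ 43%
Employment 77 ≥ 24 months
LTV 97.6% — within 100%
Reserves = 14,550/990 = 14.7 months ≥ 4
Not all requirements met → denied.

Denied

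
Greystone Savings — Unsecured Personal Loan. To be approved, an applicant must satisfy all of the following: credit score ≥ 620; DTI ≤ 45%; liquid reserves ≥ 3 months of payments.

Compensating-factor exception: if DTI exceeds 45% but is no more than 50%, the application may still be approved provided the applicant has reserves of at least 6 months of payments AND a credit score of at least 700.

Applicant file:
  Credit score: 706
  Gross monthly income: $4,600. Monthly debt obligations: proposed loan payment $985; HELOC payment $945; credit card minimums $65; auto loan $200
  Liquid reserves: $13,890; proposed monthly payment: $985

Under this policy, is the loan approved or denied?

Approved

Credit score 706 ≥ 620 (meets base)
Total debts = (985 + 945 + 65 + 200) = 2,195. DTI = 2,195/4,600 = 47.7% > 45% — standard DTI limit exceeded.
Reserves = 13,890/985 = 14.1 months ≥ 3
DTI 47.7% is within the 45%–50% exception band; checking compensating factors.
Override check — reserves: 14.1 mo (ok); score: 706 (ok).
Both override conditions satisfied; DTI exception granted.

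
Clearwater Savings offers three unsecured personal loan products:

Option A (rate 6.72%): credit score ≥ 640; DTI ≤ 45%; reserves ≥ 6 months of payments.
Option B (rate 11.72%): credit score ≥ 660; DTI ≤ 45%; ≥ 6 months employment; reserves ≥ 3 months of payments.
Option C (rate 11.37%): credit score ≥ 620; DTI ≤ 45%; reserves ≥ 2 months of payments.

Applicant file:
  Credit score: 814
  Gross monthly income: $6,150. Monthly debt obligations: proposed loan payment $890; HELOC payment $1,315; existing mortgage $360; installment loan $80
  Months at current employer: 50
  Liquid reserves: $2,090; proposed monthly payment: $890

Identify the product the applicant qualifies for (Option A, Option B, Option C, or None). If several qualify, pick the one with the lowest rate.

Option C

Total debts = (890 + 1,315 + 360 + 80) = 2,645; DTI = 2,645/6,150 = 43%.
Reserves = 2,090/890 = 2.3 months.
Option A: score 814 ≥ 640; DTI 43% ≤ 45%; reserves 2.3 < 6 mo → does not qualify.
Option B: score 814 ≥ 660; DTI 43% ≤ 45%; employment 50 ≥ 6 mo; reserves 2.3 < 3 mo → does not qualify.
Option C: score 814 ≥ 620; DTI 43% ≤ 45%; reserves 2.3 ≥ 2 mo → qualifies.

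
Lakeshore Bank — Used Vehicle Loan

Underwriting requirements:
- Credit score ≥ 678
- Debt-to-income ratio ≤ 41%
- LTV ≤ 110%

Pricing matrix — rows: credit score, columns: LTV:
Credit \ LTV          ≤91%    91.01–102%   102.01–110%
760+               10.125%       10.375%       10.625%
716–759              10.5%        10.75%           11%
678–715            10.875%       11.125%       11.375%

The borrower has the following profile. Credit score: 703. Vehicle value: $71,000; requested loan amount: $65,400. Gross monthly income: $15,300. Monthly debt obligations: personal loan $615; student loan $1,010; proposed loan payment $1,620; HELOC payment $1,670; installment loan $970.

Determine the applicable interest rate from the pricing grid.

Credit score 703 ≥ 678; Total monthly debts = (615 + 1,010 + 1,620 + 1,670 + 970) = 5,885. DTI: 5,885 ÷ 15,300 = 38.5%, within the 41% cap
LTV: 65,400 ÷ 71,000 = 92.1%, within 110% cap
Row: 703 falls in 678–715. Column: 92.1% falls in 91.01–102%. Rate = 11.125%.

11.125%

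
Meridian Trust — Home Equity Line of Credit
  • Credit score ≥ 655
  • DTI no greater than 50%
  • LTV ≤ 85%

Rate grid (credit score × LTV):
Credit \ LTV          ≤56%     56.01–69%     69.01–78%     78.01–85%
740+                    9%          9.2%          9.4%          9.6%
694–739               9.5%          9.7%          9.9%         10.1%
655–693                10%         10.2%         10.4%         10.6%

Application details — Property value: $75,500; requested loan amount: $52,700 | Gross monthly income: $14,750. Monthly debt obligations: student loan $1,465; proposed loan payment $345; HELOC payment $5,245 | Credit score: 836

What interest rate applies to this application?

9.4%

Credit score 836 ≥ 655; Total monthly debts = (1,465 + 345 + 5,245) = 7,055. DTI: 7,055 ÷ 14,750 = 47.8%, within the 50% cap
LTV = 52,700/75,500 = 69.8% ≤ 85%
Credit 836 → row 740+; LTV 69.8% → column 69.01–78%. Grid cell → 9.4%.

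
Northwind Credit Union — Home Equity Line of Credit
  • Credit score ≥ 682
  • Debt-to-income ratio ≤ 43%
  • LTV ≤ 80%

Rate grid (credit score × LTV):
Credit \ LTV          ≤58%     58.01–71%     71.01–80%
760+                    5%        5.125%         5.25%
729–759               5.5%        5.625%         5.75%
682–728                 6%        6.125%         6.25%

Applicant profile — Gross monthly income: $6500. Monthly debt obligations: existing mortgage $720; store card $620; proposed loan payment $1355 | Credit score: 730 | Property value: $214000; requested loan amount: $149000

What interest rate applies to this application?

Credit score 730 ≥ 682; Total monthly debts = (720 + 620 + 1,355) = 2,695. Debt-to-income = 2,695/6,500 = 41.5% — meets 43% limit
LTV = 149,000/214,000 = 69.6% ≤ 80%
Credit 730 → row 729–759; LTV 69.6% → column 58.01–71%. Grid cell → 5.625%.

5.625%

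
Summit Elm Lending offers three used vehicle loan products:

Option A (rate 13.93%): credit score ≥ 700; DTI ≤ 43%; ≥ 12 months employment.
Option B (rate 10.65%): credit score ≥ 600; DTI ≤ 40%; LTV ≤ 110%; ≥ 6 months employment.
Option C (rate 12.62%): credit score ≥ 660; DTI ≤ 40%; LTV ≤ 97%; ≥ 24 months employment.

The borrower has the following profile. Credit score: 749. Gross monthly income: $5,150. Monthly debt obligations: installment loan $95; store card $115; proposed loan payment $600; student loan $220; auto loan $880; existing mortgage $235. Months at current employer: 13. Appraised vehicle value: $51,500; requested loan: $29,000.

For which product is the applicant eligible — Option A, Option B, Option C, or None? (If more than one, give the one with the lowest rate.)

Option A

Total debts = (95 + 115 + 600 + 220 + 880 + 235) = 2,145; DTI = 2,145/5,150 = 41.7%.
LTV = 29,000/51,500 = 56.3%.
Option A: score 749 ≥ 700; DTI 41.7% ≤ 43%; employment 13 ≥ 12 mo → qualifies.
Option B: score 749 ≥ 600; DTI 41.7% > 40%; LTV 56.3% ≤ 110%; employment 13 ≥ 6 mo → does not qualify.
Option C: score 749 ≥ 660; DTI 41.7% > 40%; LTV 56.3% ≤ 97%; employment 13 < 24 mo → does not qualify.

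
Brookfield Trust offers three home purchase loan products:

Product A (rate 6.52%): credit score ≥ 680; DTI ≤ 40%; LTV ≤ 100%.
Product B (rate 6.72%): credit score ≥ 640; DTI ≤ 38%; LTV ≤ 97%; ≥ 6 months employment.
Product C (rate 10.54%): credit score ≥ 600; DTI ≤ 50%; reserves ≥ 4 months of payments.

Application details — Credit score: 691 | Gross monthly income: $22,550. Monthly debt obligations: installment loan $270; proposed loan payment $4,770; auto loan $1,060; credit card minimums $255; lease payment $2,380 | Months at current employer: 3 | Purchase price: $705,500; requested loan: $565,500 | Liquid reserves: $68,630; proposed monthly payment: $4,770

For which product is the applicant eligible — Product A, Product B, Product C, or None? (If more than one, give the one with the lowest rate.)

Total debts = (270 + 4,770 + 1,060 + 255 + 2,380) = 8,735; DTI = 8,735/22,550 = 38.7%.
LTV = 565,500/705,500 = 80.2%.
Reserves = 68,630/4,770 = 14.4 months.
Product A: score 691 ≥ 680; DTI 38.7% ≤ 40%; LTV 80.2% ≤ 100% → qualifies.
Product B: score 691 ≥ 640; DTI 38.7% > 38%; LTV 80.2% ≤ 97%; employment 3 < 6 mo → does not qualify.
Product C: score 691 ≥ 600; DTI 38.7% ≤ 50%; reserves 14.4 ≥ 4 mo → qualifies.
Qualifying: Product A, Product C. Lowest rate is 6.52% → Product A.

Product A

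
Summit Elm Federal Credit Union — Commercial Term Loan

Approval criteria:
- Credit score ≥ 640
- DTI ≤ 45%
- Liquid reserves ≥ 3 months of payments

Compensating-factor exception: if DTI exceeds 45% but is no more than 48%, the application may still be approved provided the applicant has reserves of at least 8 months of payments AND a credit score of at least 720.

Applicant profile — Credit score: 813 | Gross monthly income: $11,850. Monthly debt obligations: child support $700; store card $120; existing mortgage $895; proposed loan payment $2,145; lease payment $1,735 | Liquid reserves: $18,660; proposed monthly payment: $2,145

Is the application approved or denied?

Approved

Credit score 813 ≥ 640 (meets base)
Total debts = (700 + 120 + 895 + 2,145 + 1,735) = 5,595. DTI = 5,595/11,850 = 47.2% > 45% — standard DTI limit exceeded.
Liquid reserves cover 18,660/2,145 = 8.7 months — ≥ 3 required
DTI 47.2% is within the 45%–48% exception band; checking compensating factors.
Override check — reserves: 8.7 mo (ok); score: 813 (ok).
Both compensating conditions met → exception applies.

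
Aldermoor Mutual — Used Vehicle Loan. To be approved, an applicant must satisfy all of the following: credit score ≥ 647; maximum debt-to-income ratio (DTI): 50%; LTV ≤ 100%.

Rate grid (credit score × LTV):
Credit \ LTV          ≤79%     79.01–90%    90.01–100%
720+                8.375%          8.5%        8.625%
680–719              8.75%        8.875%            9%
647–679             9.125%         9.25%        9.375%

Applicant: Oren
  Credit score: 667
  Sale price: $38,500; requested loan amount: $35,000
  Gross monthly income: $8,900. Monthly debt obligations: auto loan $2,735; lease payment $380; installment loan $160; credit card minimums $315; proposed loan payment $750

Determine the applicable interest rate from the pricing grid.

Credit score 667 ≥ 647; Total monthly debts = (2,735 + 380 + 160 + 315 + 750) = 4,340. DTI = 4,340/8,900 = 48.8% ≤ 50%
LTV: 35,000 ÷ 38,500 = 90.9%, within 100% cap
Row: 667 falls in 647–679. Column: 90.9% falls in 90.01–100%. Rate = 9.375%.

9.375%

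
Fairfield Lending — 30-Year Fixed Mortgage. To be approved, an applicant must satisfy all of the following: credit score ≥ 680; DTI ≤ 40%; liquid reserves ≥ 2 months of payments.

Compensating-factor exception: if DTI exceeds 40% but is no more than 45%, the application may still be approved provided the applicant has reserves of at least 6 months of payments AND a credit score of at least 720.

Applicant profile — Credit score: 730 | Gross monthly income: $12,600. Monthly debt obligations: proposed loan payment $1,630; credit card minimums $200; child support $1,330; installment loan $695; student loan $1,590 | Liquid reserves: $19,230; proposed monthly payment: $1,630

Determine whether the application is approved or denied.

Credit score 730 ≥ 680 (meets base)
Total debts = (1,630 + 200 + 1,330 + 695 + 1,590) = 5,445. DTI: 5,445 ÷ 12,600 = 43.2%, over the 40% base limit.
Reserves = 19,230/1,630 = 11.8 months ≥ 2
DTI 43.2% is within the 40%–45% exception band; checking compensating factors.
Override check — reserves: 11.8 mo (ok); score: 730 (ok).
Both compensating conditions met → exception applies.

Approved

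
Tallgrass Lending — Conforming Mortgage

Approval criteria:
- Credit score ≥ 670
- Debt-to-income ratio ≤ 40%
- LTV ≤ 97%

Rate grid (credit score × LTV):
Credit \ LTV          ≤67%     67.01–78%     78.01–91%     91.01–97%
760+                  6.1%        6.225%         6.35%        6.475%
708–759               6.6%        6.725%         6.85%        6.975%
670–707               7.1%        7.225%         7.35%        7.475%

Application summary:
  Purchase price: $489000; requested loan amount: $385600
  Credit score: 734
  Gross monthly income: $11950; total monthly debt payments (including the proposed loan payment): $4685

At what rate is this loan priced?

Credit score 734 ≥ 670; DTI = 4,685/11,950 = 39.2% ≤ 40%
LTV = 385,600/489,000 = 78.9% ≤ 97%
Credit 734 → row 708–759; LTV 78.9% → column 78.01–91%. Grid cell → 6.85%.

6.85%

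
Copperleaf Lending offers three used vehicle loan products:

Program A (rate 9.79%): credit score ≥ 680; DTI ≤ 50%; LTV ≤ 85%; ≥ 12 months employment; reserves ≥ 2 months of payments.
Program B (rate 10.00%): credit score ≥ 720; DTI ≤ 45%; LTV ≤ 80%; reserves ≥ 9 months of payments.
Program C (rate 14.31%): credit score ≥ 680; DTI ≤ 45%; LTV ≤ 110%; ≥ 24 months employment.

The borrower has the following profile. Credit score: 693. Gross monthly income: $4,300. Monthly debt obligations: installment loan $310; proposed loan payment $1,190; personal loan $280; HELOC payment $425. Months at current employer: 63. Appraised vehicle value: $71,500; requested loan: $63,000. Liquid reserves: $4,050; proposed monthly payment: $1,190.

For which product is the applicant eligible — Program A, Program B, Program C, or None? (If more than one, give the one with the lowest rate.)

None

Total debts = (310 + 1,190 + 280 + 425) = 2,205; DTI = 2,205/4,300 = 51.3%.
LTV = 63,000/71,500 = 88.1%.
Reserves = 4,050/1,190 = 3.4 months.
Program A: score 693 ≥ 680; DTI 51.3% > 50%; LTV 88.1% > 85%; employment 63 ≥ 12 mo; reserves 3.4 ≥ 2 mo → does not qualify.
Program B: score 693 < 720; DTI 51.3% > 45%; LTV 88.1% > 80%; reserves 3.4 < 9 mo → does not qualify.
Program C: score 693 ≥ 680; DTI 51.3% > 45%; LTV 88.1% ≤ 110%; employment 63 ≥ 24 mo → does not qualify.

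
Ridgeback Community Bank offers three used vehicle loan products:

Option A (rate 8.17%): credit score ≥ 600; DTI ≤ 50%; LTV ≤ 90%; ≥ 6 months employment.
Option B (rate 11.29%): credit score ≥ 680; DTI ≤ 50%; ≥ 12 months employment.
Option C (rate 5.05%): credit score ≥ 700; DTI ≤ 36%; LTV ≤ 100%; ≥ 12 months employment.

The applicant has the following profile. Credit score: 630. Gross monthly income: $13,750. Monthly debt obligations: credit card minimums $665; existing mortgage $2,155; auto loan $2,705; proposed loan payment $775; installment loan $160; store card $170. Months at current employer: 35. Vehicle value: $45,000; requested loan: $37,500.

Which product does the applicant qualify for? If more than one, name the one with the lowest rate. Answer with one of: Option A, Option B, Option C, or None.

Option A

Total debts = (665 + 2,155 + 2,705 + 775 + 160 + 170) = 6,630; DTI = 6,630/13,750 = 48.2%.
LTV = 37,500/45,000 = 83.3%.
Option A: score 630 ≥ 600; DTI 48.2% ≤ 50%; LTV 83.3% ≤ 90%; employment 35 ≥ 6 mo → qualifies.
Option B: score 630 < 680; DTI 48.2% ≤ 50%; employment 35 ≥ 12 mo → does not qualify.
Option C: score 630 < 700; DTI 48.2% > 36%; LTV 83.3% ≤ 100%; employment 35 ≥ 12 mo → does not qualify.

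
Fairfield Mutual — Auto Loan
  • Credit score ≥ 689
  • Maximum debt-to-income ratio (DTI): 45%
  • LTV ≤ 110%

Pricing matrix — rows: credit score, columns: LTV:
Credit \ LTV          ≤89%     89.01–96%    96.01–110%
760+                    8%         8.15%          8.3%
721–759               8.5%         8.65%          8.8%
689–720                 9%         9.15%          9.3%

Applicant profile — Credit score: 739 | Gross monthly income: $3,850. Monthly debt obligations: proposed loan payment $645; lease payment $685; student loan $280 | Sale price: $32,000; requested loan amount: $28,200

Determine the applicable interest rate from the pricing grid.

8.5%

Credit score 739 ≥ 689; Total monthly debts = (645 + 685 + 280) = 1,610. DTI = 1,610/3,850 = 41.8% ≤ 45%
LTV: 28,200 ÷ 32,000 = 88.1%, within 110% cap
Score 739 is in the 721–759 band; LTV 88.1% is in the ≤89% band → 8.5%.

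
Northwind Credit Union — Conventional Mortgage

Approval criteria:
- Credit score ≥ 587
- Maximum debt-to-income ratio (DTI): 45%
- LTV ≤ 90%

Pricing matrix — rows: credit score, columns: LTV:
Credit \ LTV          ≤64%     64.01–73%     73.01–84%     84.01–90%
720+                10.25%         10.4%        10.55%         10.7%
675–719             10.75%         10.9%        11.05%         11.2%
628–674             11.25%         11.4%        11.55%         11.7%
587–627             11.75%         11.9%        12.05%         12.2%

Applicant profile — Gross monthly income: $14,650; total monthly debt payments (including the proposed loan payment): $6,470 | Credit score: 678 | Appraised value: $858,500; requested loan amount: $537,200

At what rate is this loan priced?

Credit score 678 ≥ 587; DTI = 6,470/14,650 = 44.2% ≤ 45%
LTV: 537,200 ÷ 858,500 = 62.6%, within 90% cap
Row: 678 falls in 675–719. Column: 62.6% falls in ≤64%. Rate = 10.75%.

10.75%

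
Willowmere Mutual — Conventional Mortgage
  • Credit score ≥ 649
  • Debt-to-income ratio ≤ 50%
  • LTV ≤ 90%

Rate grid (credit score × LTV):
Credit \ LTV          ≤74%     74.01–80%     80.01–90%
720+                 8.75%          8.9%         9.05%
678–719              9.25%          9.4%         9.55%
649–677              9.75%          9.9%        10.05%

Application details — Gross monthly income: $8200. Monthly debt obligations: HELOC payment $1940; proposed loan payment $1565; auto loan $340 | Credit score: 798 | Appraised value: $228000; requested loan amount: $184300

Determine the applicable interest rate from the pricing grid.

Credit score 798 ≥ 649; Total monthly debts = (1,940 + 1,565 + 340) = 3,845. DTI: 3,845 ÷ 8,200 = 46.9%, within the 50% cap
LTV = 184,300/228,000 = 80.8% ≤ 90%
Credit 798 → row 720+; LTV 80.8% → column 80.01–90%. Grid cell → 9.05%.

9.05%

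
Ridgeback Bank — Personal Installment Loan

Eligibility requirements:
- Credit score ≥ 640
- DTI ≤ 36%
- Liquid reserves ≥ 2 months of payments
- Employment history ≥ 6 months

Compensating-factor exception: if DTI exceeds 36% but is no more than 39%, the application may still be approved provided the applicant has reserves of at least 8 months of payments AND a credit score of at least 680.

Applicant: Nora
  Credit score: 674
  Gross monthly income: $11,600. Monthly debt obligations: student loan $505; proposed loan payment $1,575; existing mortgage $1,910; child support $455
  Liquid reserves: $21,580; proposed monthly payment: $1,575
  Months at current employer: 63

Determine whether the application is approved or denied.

Denied

Credit score 674 ≥ 640 (meets base)
Total debts = (505 + 1,575 + 1,910 + 455) = 4,445. DTI = 4,445/11,600 = 38.3% > 36% — standard DTI limit exceeded.
Liquid reserves cover 21,580/1,575 = 13.7 months — ≥ 2 required
Employment 63 ≥ 6 months
DTI 38.3% is within the 36%–39% exception band; checking compensating factors.
Reserves 13.7 ≥ 8 months; credit score 674 < 680.
Override conditions not both satisfied; exception does not apply.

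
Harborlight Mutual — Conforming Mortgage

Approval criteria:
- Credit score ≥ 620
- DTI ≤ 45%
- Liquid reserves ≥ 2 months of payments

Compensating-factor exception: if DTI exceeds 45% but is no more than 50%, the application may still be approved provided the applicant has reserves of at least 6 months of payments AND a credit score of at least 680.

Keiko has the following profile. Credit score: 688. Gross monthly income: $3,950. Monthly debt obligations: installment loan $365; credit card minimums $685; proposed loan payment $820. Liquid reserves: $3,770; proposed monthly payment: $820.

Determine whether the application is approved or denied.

Credit score 688 ≥ 620 (meets base)
Total debts = (365 + 685 + 820) = 1,870. DTI: 1,870 ÷ 3,950 = 47.3%, over the 45% base limit.
Liquid reserves cover 3,770/820 = 4.6 months — ≥ 2 required
DTI 47.3% is within the 45%–50% exception band; checking compensating factors.
Override check — reserves: 4.6 mo (short of 6); score: 688 (ok).
Compensating-factor requirement not fully met.

Denied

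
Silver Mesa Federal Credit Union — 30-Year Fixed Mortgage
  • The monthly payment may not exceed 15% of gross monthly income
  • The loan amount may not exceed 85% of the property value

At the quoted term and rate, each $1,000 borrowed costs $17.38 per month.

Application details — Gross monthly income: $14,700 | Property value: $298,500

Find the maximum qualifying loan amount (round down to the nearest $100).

Payment cap: 15% × $14,700 = $2,205/month.
At $17.38 per $1,000, that supports 2,205/17.38 × 1,000 ≈ $126,869 → $126,800.
LTV cap: 85% × $298,500 = $253,725 → $253,700.
Binding constraint: payment-to-income.

$126,800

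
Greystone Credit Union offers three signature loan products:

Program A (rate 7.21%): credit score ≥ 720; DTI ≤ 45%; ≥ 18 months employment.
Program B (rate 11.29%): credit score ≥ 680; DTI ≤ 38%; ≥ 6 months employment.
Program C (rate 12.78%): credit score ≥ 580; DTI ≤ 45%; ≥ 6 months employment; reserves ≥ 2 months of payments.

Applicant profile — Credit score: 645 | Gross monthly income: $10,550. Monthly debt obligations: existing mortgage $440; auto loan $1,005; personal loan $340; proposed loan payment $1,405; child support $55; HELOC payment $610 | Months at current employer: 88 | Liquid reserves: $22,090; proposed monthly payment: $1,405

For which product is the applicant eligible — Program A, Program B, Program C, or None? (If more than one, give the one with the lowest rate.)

Total debts = (440 + 1,005 + 340 + 1,405 + 55 + 610) = 3,855; DTI = 3,855/10,550 = 36.5%.
Reserves = 22,090/1,405 = 15.7 months.
Program A: score 645 < 720; DTI 36.5% ≤ 45%; employment 88 ≥ 18 mo → does not qualify.
Program B: score 645 < 680; DTI 36.5% ≤ 38%; employment 88 ≥ 6 mo → does not qualify.
Program C: score 645 ≥ 580; DTI 36.5% ≤ 45%; employment 88 ≥ 6 mo; reserves 15.7 ≥ 2 mo → qualifies.

Program C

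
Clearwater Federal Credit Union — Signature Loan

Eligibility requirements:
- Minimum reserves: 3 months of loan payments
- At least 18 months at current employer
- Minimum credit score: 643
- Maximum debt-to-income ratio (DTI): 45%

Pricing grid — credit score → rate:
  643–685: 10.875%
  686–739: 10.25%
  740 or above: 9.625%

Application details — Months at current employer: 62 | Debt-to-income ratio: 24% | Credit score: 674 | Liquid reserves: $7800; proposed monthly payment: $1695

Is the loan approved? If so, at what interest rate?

Approved at 10.875%

Credit score 674 ≥ 643 (meets minimum)
Employment 62 ≥ 18 months
DTI 24% ≤ 45%
Liquid reserves cover 7,800/1,695 = 4.6 months — ≥ 3 required
All requirements met. Score 674 falls in the 643–685 tier → 10.875%.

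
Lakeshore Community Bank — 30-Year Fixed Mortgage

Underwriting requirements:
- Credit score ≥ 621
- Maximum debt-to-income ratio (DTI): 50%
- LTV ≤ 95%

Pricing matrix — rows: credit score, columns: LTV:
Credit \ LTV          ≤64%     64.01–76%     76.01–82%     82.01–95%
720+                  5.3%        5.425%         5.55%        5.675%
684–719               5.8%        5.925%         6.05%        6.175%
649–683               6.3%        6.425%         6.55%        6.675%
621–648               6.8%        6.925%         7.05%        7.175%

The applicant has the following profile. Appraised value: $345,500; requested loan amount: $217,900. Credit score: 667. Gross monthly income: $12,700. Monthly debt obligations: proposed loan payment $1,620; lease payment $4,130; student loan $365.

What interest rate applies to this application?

6.3%

Credit score 667 ≥ 621; Total monthly debts = (1,620 + 4,130 + 365) = 6,115. DTI = 6,115/12,700 = 48.1% ≤ 50%
Loan-to-value = 217,900/345,500 = 63.1% — pass (95% max)
Credit 667 → row 649–683; LTV 63.1% → column ≤64%. Grid cell → 6.3%.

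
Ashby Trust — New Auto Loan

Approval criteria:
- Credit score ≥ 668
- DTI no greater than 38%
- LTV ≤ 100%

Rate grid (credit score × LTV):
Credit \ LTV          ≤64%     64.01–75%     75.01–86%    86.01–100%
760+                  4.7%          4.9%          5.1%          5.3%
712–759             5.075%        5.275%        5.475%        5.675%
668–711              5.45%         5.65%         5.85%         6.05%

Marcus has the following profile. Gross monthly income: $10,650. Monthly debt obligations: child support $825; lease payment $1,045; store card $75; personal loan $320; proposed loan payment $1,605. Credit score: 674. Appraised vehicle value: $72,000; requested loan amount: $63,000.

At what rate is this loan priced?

Credit score 674 ≥ 668; Total monthly debts = (825 + 1,045 + 75 + 320 + 1,605) = 3,870. Debt-to-income = 3,870/10,650 = 36.3% — meets 38% limit
Loan-to-value = 63,000/72,000 = 87.5% — pass (100% max)
Row: 674 falls in 668–711. Column: 87.5% falls in 86.01–100%. Rate = 6.05%.

6.05%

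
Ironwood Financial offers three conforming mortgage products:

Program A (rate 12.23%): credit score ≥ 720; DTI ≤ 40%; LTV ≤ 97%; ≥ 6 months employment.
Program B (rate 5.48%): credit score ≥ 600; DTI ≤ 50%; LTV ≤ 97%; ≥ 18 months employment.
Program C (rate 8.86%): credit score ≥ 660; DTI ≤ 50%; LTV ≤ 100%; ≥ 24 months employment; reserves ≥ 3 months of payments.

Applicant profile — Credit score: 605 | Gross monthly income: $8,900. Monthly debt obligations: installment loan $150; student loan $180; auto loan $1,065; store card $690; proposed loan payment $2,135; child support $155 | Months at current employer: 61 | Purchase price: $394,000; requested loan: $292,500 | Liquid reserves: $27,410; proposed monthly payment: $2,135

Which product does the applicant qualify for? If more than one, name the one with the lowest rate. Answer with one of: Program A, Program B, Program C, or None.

Program B

Total debts = (150 + 180 + 1,065 + 690 + 2,135 + 155) = 4,375; DTI = 4,375/8,900 = 49.2%.
LTV = 292,500/394,000 = 74.2%.
Reserves = 27,410/2,135 = 12.8 months.
Program A: score 605 < 720; DTI 49.2% > 40%; LTV 74.2% ≤ 97%; employment 61 ≥ 6 mo → does not qualify.
Program B: score 605 ≥ 600; DTI 49.2% ≤ 50%; LTV 74.2% ≤ 97%; employment 61 ≥ 18 mo → qualifies.
Program C: score 605 < 660; DTI 49.2% ≤ 50%; LTV 74.2% ≤ 100%; employment 61 ≥ 24 mo; reserves 12.8 ≥ 3 mo → does not qualify.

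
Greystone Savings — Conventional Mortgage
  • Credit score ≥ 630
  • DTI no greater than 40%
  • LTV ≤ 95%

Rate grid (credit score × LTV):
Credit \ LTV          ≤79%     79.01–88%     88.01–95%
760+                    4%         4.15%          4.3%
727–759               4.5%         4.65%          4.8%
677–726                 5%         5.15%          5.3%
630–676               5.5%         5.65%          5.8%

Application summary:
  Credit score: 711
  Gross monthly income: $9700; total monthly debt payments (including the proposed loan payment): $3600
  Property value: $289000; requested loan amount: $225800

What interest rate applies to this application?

5%

Credit score 711 ≥ 630; Debt-to-income = 3,600/9,700 = 37.1% — meets 40% limit
LTV: 225,800 ÷ 289,000 = 78.1%, within 95% cap
Score 711 is in the 677–726 band; LTV 78.1% is in the ≤79% band → 5%.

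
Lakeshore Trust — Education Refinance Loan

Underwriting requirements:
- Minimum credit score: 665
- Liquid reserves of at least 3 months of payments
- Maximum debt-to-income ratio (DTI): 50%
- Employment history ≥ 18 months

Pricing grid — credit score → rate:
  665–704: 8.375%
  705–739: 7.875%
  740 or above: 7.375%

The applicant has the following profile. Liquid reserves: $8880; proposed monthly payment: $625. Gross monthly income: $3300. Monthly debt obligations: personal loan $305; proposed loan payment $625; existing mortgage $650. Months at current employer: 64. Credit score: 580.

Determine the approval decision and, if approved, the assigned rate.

Denied

Credit score 580 < 665 (below minimum)
Employment 64 ≥ 18 months
Total monthly debts = (305 + 625 + 650) = 1,580. DTI: 1,580 ÷ 3,300 = 47.9%, within the 50% cap
Liquid reserves cover 8,880/625 = 14.2 months — ≥ 3 required
Not all requirements met → denied.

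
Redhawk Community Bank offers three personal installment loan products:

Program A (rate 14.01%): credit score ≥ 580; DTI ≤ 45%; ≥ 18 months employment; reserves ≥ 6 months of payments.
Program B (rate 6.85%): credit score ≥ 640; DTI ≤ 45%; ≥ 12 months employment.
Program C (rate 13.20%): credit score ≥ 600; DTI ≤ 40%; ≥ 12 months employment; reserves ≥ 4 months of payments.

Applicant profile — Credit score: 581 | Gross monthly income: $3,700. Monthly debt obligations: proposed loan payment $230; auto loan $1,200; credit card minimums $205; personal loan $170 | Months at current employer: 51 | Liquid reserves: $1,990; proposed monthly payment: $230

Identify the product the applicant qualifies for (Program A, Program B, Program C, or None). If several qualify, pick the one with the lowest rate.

Total debts = (230 + 1,200 + 205 + 170) = 1,805; DTI = 1,805/3,700 = 48.8%.
Reserves = 1,990/230 = 8.7 months.
Program A: score 581 ≥ 580; DTI 48.8% > 45%; employment 51 ≥ 18 mo; reserves 8.7 ≥ 6 mo → does not qualify.
Program B: score 581 < 640; DTI 48.8% > 45%; employment 51 ≥ 12 mo → does not qualify.
Program C: score 581 < 600; DTI 48.8% > 40%; employment 51 ≥ 12 mo; reserves 8.7 ≥ 4 mo → does not qualify.

None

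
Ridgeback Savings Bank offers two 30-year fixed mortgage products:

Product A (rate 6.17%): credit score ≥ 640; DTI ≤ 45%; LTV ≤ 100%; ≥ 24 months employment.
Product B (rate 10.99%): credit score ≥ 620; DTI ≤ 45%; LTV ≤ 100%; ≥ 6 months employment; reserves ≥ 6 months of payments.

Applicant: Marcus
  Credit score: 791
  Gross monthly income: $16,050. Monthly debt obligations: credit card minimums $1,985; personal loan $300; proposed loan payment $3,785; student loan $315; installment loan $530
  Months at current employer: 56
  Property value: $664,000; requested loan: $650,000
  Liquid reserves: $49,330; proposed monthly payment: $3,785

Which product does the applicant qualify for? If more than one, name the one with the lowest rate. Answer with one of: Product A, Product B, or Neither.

Total debts = (1,985 + 300 + 3,785 + 315 + 530) = 6,915; DTI = 6,915/16,050 = 43.1%.
LTV = 650,000/664,000 = 97.9%.
Reserves = 49,330/3,785 = 13.0 months.
Product A: score 791 ≥ 640; DTI 43.1% ≤ 45%; LTV 97.9% ≤ 100%; employment 56 ≥ 24 mo → qualifies.
Product B: score 791 ≥ 620; DTI 43.1% ≤ 45%; LTV 97.9% ≤ 100%; employment 56 ≥ 6 mo; reserves 13.0 ≥ 6 mo → qualifies.
Qualifying: Product A, Product B. Lowest rate is 6.17% → Product A.

Product A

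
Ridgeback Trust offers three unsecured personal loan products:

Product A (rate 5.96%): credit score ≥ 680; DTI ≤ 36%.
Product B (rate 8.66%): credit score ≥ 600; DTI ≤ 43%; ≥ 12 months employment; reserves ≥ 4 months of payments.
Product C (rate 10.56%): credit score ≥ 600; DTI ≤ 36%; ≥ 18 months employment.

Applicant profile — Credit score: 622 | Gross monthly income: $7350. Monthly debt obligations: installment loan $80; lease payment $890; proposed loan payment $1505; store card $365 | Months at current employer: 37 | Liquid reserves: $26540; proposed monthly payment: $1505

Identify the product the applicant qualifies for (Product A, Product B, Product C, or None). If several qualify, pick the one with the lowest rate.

Total debts = (80 + 890 + 1,505 + 365) = 2,840; DTI = 2,840/7,350 = 38.6%.
Reserves = 26,540/1,505 = 17.6 months.
Product A: score 622 < 680; DTI 38.6% > 36% → does not qualify.
Product B: score 622 ≥ 600; DTI 38.6% ≤ 43%; employment 37 ≥ 12 mo; reserves 17.6 ≥ 4 mo → qualifies.
Product C: score 622 ≥ 600; DTI 38.6% > 36%; employment 37 ≥ 18 mo → does not qualify.

Product B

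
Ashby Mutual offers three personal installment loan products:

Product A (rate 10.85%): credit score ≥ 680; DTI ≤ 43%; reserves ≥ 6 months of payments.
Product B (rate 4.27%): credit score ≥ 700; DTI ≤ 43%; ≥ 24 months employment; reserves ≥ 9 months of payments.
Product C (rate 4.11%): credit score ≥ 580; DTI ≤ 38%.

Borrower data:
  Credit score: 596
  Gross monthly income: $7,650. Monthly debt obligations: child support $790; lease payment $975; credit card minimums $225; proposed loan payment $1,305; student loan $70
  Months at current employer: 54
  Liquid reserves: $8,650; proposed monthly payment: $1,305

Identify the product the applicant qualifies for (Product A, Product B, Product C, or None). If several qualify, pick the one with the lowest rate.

None

Total debts = (790 + 975 + 225 + 1,305 + 70) = 3,365; DTI = 3,365/7,650 = 44%.
Reserves = 8,650/1,305 = 6.6 months.
Product A: score 596 < 680; DTI 44% > 43%; reserves 6.6 ≥ 6 mo → does not qualify.
Product B: score 596 < 700; DTI 44% > 43%; employment 54 ≥ 24 mo; reserves 6.6 < 9 mo → does not qualify.
Product C: score 596 ≥ 580; DTI 44% > 38% → does not qualify.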